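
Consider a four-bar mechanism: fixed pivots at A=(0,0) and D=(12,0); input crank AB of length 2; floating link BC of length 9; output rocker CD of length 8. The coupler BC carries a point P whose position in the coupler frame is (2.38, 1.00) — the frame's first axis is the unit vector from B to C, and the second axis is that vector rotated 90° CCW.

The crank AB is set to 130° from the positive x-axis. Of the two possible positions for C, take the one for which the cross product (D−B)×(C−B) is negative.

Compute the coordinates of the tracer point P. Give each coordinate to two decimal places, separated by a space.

1.15 0.68

A=(0,0), D=(12.00,0)
B = A + 2.00·(cos130°, sin130°) = (-1.2856, 1.5321)
|BD| = 13.3736
circle(B,9.00) ∩ circle(D,8.00): a=7.3224, h=5.2328
  candidates: C₊=(6.5881,5.8916) cross=69.982; C₋=(5.3891,-4.5052) cross=-69.982
  mode - wants cross < 0 → take C=(5.3891,-4.5052) (cross=-69.982)
ex = (C−B)/|BC| = (0.7416,-0.6708); ey = (0.6708,0.7416)
P = B + 2.38·ex + 1.00·ey = (1.1503,0.6772)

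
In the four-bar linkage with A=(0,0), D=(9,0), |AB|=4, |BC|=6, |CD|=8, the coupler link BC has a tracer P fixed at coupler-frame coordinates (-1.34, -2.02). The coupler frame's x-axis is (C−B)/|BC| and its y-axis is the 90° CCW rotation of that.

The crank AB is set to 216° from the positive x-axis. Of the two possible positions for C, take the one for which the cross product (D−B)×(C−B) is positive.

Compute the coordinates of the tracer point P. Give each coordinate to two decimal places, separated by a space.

-2.86 -4.75

A=(0,0), D=(9.00,0)
B = A + 4.00·(cos216°, sin216°) = (-3.2361, -2.3511)
|BD| = 12.4599
circle(B,6.00) ∩ circle(D,8.00): a=5.1063, h=3.1504
  candidates: C₊=(1.1841,1.7062) cross=39.254; C₋=(2.3730,-4.4814) cross=-39.254
  mode + wants cross > 0 → take C=(1.1841,1.7062) (cross=39.254)
ex = (C−B)/|BC| = (0.7367,0.6762); ey = (-0.6762,0.7367)
P = B + -1.34·ex + -2.02·ey = (-2.8572,-4.7454)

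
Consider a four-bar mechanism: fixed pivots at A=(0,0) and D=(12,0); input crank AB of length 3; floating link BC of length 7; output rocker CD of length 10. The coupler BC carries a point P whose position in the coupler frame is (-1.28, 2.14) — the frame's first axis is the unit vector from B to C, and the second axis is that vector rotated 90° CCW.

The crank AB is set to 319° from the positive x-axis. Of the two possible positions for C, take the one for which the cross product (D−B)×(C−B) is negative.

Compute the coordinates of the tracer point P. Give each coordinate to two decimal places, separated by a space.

A=(0,0), D=(12.00,0)
B = A + 3.00·(cos319°, sin319°) = (2.2641, -1.9682)
|BD| = 9.9328
circle(B,7.00) ∩ circle(D,10.00): a=2.3992, h=6.5760
  candidates: C₊=(3.3127,4.9528) cross=65.318; C₋=(5.9188,-7.9384) cross=-65.318
  mode - wants cross < 0 → take C=(5.9188,-7.9384) (cross=-65.318)
ex = (C−B)/|BC| = (0.5221,-0.8529); ey = (0.8529,0.5221)
P = B + -1.28·ex + 2.14·ey = (3.4210,0.2408)

3.42 0.24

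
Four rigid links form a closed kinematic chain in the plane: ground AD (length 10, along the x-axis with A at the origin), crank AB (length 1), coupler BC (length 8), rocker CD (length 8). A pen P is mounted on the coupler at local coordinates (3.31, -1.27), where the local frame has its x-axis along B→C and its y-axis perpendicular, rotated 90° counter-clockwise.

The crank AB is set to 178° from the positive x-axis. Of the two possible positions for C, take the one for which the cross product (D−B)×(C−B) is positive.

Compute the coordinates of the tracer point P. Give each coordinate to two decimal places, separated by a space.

A=(0,0), D=(10.00,0)
B = A + 1.00·(cos178°, sin178°) = (-0.9994, 0.0349)
|BD| = 10.9994
circle(B,8.00) ∩ circle(D,8.00): a=5.4997, h=5.8097
  candidates: C₊=(4.5187,5.8272) cross=63.904; C₋=(4.4819,-5.7923) cross=-63.904
  mode + wants cross > 0 → take C=(4.5187,5.8272) (cross=63.904)
ex = (C−B)/|BC| = (0.6898,0.7240); ey = (-0.7240,0.6898)
P = B + 3.31·ex + -1.27·ey = (2.2033,1.5554)

2.20 1.56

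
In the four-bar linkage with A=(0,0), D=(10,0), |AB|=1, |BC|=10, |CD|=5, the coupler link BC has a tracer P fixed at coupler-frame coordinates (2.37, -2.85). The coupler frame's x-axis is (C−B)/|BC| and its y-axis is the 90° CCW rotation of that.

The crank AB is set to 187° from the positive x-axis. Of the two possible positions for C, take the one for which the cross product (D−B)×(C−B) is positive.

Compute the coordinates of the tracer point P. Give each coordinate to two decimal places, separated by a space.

2.43 -1.55

A=(0,0), D=(10.00,0)
B = A + 1.00·(cos187°, sin187°) = (-0.9925, -0.1219)
|BD| = 10.9932
circle(B,10.00) ∩ circle(D,5.00): a=8.9078, h=4.5443
  candidates: C₊=(7.8643,4.5209) cross=49.957; C₋=(7.9651,-4.5672) cross=-49.957
  mode + wants cross > 0 → take C=(7.8643,4.5209) (cross=49.957)
ex = (C−B)/|BC| = (0.8857,0.4643); ey = (-0.4643,0.8857)
P = B + 2.37·ex + -2.85·ey = (2.4297,-1.5457)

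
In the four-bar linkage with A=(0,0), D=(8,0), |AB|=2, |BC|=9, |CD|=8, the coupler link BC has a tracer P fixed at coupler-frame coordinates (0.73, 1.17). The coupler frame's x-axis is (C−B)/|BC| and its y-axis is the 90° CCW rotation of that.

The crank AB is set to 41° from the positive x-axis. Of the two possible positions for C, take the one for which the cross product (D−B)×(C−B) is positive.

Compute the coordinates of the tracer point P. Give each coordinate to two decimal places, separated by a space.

1.13 2.64

A=(0,0), D=(8.00,0)
B = A + 2.00·(cos41°, sin41°) = (1.5094, 1.3121)
|BD| = 6.6219
circle(B,9.00) ∩ circle(D,8.00): a=4.5946, h=7.7389
  candidates: C₊=(7.5463,7.9871) cross=51.246; C₋=(4.4794,-7.1837) cross=-51.246
  mode + wants cross > 0 → take C=(7.5463,7.9871) (cross=51.246)
ex = (C−B)/|BC| = (0.6708,0.7417); ey = (-0.7417,0.6708)
P = B + 0.73·ex + 1.17·ey = (1.1313,2.6383)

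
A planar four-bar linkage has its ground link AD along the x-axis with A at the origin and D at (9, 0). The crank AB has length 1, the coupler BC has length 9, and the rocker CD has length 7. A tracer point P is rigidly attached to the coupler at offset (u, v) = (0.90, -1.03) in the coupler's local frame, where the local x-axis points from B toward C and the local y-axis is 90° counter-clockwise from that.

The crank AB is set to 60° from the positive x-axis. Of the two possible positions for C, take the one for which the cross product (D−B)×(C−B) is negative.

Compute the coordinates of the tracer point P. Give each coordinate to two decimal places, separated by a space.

A=(0,0), D=(9.00,0)
B = A + 1.00·(cos60°, sin60°) = (0.5000, 0.8660)
|BD| = 8.5440
circle(B,9.00) ∩ circle(D,7.00): a=6.1447, h=6.5760
  candidates: C₊=(7.2796,6.7853) cross=56.185; C₋=(5.9465,-6.2989) cross=-56.185
  mode - wants cross < 0 → take C=(5.9465,-6.2989) (cross=-56.185)
ex = (C−B)/|BC| = (0.6052,-0.7961); ey = (0.7961,0.6052)
P = B + 0.90·ex + -1.03·ey = (0.2247,-0.4738)

0.22 -0.47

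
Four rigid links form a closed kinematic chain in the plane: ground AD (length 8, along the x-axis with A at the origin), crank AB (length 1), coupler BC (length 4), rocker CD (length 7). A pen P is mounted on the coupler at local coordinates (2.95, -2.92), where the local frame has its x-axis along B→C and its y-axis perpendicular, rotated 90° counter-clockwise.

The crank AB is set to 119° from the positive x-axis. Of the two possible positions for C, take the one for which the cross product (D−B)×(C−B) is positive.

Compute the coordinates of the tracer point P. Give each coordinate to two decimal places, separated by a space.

A=(0,0), D=(8.00,0)
B = A + 1.00·(cos119°, sin119°) = (-0.4848, 0.8746)
|BD| = 8.5298
circle(B,4.00) ∩ circle(D,7.00): a=2.3305, h=3.2510
  candidates: C₊=(2.1667,3.8695) cross=27.730; C₋=(1.5000,-2.5982) cross=-27.730
  mode + wants cross > 0 → take C=(2.1667,3.8695) (cross=27.730)
ex = (C−B)/|BC| = (0.6629,0.7487); ey = (-0.7487,0.6629)
P = B + 2.95·ex + -2.92·ey = (3.6570,1.1477)

3.66 1.15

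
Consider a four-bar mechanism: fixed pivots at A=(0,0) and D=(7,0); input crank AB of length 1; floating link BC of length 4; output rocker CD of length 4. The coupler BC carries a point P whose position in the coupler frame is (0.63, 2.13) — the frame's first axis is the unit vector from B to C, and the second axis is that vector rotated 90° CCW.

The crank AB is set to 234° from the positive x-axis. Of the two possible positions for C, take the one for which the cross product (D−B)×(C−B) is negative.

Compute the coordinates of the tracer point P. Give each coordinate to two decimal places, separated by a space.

A=(0,0), D=(7.00,0)
B = A + 1.00·(cos234°, sin234°) = (-0.5878, -0.8090)
|BD| = 7.6308
circle(B,4.00) ∩ circle(D,4.00): a=3.8154, h=1.2011
  candidates: C₊=(3.0788,0.7899) cross=9.166; C₋=(3.3335,-1.5989) cross=-9.166
  mode - wants cross < 0 → take C=(3.3335,-1.5989) (cross=-9.166)
ex = (C−B)/|BC| = (0.9803,-0.1975); ey = (0.1975,0.9803)
P = B + 0.63·ex + 2.13·ey = (0.4504,1.1546)

0.45 1.15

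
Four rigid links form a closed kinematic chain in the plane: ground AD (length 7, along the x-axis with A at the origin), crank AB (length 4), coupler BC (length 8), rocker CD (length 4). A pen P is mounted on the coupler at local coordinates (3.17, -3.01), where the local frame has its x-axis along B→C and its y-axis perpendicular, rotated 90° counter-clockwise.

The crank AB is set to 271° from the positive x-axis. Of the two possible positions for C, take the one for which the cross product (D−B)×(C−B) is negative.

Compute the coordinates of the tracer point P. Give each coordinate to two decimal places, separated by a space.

A=(0,0), D=(7.00,0)
B = A + 4.00·(cos271°, sin271°) = (0.0698, -3.9994)
|BD| = 8.0014
circle(B,8.00) ∩ circle(D,4.00): a=7.0002, h=3.8727
  candidates: C₊=(4.1971,2.8537) cross=30.987; C₋=(8.0685,-3.8546) cross=-30.987
  mode - wants cross < 0 → take C=(8.0685,-3.8546) (cross=-30.987)
ex = (C−B)/|BC| = (0.9998,0.0181); ey = (-0.0181,0.9998)
P = B + 3.17·ex + -3.01·ey = (3.2938,-6.9515)

3.29 -6.95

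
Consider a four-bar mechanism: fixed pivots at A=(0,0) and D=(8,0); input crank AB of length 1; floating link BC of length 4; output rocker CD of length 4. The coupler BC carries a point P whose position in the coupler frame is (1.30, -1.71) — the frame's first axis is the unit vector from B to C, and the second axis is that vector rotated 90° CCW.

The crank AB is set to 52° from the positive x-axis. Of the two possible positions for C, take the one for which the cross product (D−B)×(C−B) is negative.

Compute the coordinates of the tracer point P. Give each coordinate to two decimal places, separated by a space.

A=(0,0), D=(8.00,0)
B = A + 1.00·(cos52°, sin52°) = (0.6157, 0.7880)
|BD| = 7.4263
circle(B,4.00) ∩ circle(D,4.00): a=3.7131, h=1.4875
  candidates: C₊=(4.4657,1.8731) cross=11.047; C₋=(4.1500,-1.0851) cross=-11.047
  mode - wants cross < 0 → take C=(4.1500,-1.0851) (cross=-11.047)
ex = (C−B)/|BC| = (0.8836,-0.4683); ey = (0.4683,0.8836)
P = B + 1.30·ex + -1.71·ey = (0.9636,-1.3317)

0.96 -1.33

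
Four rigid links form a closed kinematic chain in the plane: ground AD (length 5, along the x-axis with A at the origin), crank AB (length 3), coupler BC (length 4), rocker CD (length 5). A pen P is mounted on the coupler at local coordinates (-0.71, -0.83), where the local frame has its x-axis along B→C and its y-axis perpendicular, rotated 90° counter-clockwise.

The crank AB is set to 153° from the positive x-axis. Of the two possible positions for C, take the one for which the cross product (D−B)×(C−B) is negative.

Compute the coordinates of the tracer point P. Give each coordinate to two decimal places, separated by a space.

A=(0,0), D=(5.00,0)
B = A + 3.00·(cos153°, sin153°) = (-2.6730, 1.3620)
|BD| = 7.7930
circle(B,4.00) ∩ circle(D,5.00): a=3.3190, h=2.2325
  candidates: C₊=(0.9851,2.9800) cross=17.398; C₋=(0.2048,-1.4162) cross=-17.398
  mode - wants cross < 0 → take C=(0.2048,-1.4162) (cross=-17.398)
ex = (C−B)/|BC| = (0.7194,-0.6945); ey = (0.6945,0.7194)
P = B + -0.71·ex + -0.83·ey = (-3.7603,1.2580)

-3.76 1.26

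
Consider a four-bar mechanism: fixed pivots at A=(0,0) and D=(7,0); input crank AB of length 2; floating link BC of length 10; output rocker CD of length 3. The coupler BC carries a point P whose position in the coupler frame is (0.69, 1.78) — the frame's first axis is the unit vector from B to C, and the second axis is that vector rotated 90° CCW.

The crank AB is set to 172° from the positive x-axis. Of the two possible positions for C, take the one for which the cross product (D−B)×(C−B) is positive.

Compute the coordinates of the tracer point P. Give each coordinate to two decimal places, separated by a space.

-1.79 2.18

A=(0,0), D=(7.00,0)
B = A + 2.00·(cos172°, sin172°) = (-1.9805, 0.2783)
|BD| = 8.9848
circle(B,10.00) ∩ circle(D,3.00): a=9.5565, h=2.9450
  candidates: C₊=(7.6626,2.9259) cross=26.461; C₋=(7.4801,-2.9613) cross=-26.461
  mode + wants cross > 0 → take C=(7.6626,2.9259) (cross=26.461)
ex = (C−B)/|BC| = (0.9643,0.2648); ey = (-0.2648,0.9643)
P = B + 0.69·ex + 1.78·ey = (-1.7864,2.1775)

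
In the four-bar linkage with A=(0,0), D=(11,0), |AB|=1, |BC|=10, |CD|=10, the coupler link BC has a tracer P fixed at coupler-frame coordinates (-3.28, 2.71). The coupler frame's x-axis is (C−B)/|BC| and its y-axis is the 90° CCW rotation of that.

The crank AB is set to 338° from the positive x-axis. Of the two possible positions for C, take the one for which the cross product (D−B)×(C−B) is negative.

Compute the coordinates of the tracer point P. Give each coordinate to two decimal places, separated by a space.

1.46 3.85

A=(0,0), D=(11.00,0)
B = A + 1.00·(cos338°, sin338°) = (0.9272, -0.3746)
|BD| = 10.0798
circle(B,10.00) ∩ circle(D,10.00): a=5.0399, h=8.6371
  candidates: C₊=(5.6426,8.4438) cross=87.060; C₋=(6.2846,-8.8184) cross=-87.060
  mode - wants cross < 0 → take C=(6.2846,-8.8184) (cross=-87.060)
ex = (C−B)/|BC| = (0.5357,-0.8444); ey = (0.8444,0.5357)
P = B + -3.28·ex + 2.71·ey = (1.4582,3.8468)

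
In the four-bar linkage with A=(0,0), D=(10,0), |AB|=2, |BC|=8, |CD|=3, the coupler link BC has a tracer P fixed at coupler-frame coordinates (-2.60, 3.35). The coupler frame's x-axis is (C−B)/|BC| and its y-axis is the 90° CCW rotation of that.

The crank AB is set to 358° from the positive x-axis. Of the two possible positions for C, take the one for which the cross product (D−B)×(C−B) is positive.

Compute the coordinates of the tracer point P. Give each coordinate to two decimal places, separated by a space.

A=(0,0), D=(10.00,0)
B = A + 2.00·(cos358°, sin358°) = (1.9988, -0.0698)
|BD| = 8.0015
circle(B,8.00) ∩ circle(D,3.00): a=7.4376, h=2.9465
  candidates: C₊=(9.4104,2.9415) cross=23.577; C₋=(9.4618,-2.9513) cross=-23.577
  mode + wants cross > 0 → take C=(9.4104,2.9415) (cross=23.577)
ex = (C−B)/|BC| = (0.9265,0.3764); ey = (-0.3764,0.9265)
P = B + -2.60·ex + 3.35·ey = (-1.6710,2.0551)

-1.67 2.06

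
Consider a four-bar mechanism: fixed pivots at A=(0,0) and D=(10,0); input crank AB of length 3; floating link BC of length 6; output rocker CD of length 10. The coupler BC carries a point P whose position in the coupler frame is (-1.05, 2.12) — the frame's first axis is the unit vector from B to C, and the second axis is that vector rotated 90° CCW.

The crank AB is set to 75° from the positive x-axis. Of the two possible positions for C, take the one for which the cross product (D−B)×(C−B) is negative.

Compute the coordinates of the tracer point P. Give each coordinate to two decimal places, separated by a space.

A=(0,0), D=(10.00,0)
B = A + 3.00·(cos75°, sin75°) = (0.7765, 2.8978)
|BD| = 9.6680
circle(B,6.00) ∩ circle(D,10.00): a=1.5241, h=5.8032
  candidates: C₊=(3.9699,7.9773) cross=56.105; C₋=(0.4911,-3.0954) cross=-56.105
  mode - wants cross < 0 → take C=(0.4911,-3.0954) (cross=-56.105)
ex = (C−B)/|BC| = (-0.0476,-0.9989); ey = (0.9989,-0.0476)
P = B + -1.05·ex + 2.12·ey = (2.9440,3.8458)

2.94 3.85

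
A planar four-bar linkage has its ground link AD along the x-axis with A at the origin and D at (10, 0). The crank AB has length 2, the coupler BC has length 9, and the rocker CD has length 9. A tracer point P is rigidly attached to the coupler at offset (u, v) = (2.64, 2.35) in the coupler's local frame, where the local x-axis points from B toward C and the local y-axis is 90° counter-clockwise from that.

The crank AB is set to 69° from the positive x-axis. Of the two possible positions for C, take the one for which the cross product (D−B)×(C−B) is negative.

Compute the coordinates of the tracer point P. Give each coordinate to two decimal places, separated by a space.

3.84 0.21

A=(0,0), D=(10.00,0)
B = A + 2.00·(cos69°, sin69°) = (0.7167, 1.8672)
|BD| = 9.4692
circle(B,9.00) ∩ circle(D,9.00): a=4.7346, h=7.6540
  candidates: C₊=(6.8676,8.4373) cross=72.477; C₋=(3.8491,-6.5701) cross=-72.477
  mode - wants cross < 0 → take C=(3.8491,-6.5701) (cross=-72.477)
ex = (C−B)/|BC| = (0.3480,-0.9375); ey = (0.9375,0.3480)
P = B + 2.64·ex + 2.35·ey = (3.8386,0.2101)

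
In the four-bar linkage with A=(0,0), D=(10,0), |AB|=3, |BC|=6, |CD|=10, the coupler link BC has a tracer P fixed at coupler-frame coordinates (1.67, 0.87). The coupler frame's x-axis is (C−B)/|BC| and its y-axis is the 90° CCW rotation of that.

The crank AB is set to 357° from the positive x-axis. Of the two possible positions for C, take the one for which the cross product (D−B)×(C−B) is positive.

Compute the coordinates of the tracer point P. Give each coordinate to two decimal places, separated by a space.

1.81 1.31

A=(0,0), D=(10.00,0)
B = A + 3.00·(cos357°, sin357°) = (2.9959, -0.1570)
|BD| = 7.0059
circle(B,6.00) ∩ circle(D,10.00): a=-1.0647, h=5.9048
  candidates: C₊=(1.7992,5.7224) cross=41.368; C₋=(2.0638,-6.0842) cross=-41.368
  mode + wants cross > 0 → take C=(1.7992,5.7224) (cross=41.368)
ex = (C−B)/|BC| = (-0.1995,0.9799); ey = (-0.9799,-0.1995)
P = B + 1.67·ex + 0.87·ey = (1.8103,1.3059)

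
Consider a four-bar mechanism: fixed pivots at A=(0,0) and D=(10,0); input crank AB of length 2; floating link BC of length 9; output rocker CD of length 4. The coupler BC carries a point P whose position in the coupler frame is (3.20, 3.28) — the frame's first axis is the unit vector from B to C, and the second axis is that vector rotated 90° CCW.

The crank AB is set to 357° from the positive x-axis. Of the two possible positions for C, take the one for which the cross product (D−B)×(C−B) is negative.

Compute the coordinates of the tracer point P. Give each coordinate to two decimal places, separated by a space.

A=(0,0), D=(10.00,0)
B = A + 2.00·(cos357°, sin357°) = (1.9973, -0.1047)
|BD| = 8.0034
circle(B,9.00) ∩ circle(D,4.00): a=8.0625, h=3.9996
  candidates: C₊=(10.0067,4.0000) cross=32.010; C₋=(10.1114,-3.9984) cross=-32.010
  mode - wants cross < 0 → take C=(10.1114,-3.9984) (cross=-32.010)
ex = (C−B)/|BC| = (0.9016,-0.4326); ey = (0.4326,0.9016)
P = B + 3.20·ex + 3.28·ey = (6.3013,1.4680)

6.30 1.47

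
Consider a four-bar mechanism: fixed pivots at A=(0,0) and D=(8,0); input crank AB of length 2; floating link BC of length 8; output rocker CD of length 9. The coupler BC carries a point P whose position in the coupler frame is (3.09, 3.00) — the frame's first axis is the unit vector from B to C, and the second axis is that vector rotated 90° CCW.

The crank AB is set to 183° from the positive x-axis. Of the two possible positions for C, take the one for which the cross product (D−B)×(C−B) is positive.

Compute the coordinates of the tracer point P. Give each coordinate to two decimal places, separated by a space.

-3.00 4.08

A=(0,0), D=(8.00,0)
B = A + 2.00·(cos183°, sin183°) = (-1.9973, -0.1047)
|BD| = 9.9978
circle(B,8.00) ∩ circle(D,9.00): a=4.1487, h=6.8402
  candidates: C₊=(2.0796,6.7786) cross=68.387; C₋=(2.2228,-6.9010) cross=-68.387
  mode + wants cross > 0 → take C=(2.0796,6.7786) (cross=68.387)
ex = (C−B)/|BC| = (0.5096,0.8604); ey = (-0.8604,0.5096)
P = B + 3.09·ex + 3.00·ey = (-3.0038,4.0828)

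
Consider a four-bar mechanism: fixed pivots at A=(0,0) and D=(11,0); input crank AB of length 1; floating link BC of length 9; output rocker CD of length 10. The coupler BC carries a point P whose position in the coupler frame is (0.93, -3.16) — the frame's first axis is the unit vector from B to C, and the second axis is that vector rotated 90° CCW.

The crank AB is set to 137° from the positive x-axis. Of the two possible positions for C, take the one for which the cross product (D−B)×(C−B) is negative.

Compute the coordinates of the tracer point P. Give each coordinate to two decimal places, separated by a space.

A=(0,0), D=(11.00,0)
B = A + 1.00·(cos137°, sin137°) = (-0.7314, 0.6820)
|BD| = 11.7512
circle(B,9.00) ∩ circle(D,10.00): a=5.0671, h=7.4380
  candidates: C₊=(4.7589,7.8134) cross=87.405; C₋=(3.8956,-7.0376) cross=-87.405
  mode - wants cross < 0 → take C=(3.8956,-7.0376) (cross=-87.405)
ex = (C−B)/|BC| = (0.5141,-0.8577); ey = (0.8577,0.5141)
P = B + 0.93·ex + -3.16·ey = (-2.9637,-1.7403)

-2.96 -1.74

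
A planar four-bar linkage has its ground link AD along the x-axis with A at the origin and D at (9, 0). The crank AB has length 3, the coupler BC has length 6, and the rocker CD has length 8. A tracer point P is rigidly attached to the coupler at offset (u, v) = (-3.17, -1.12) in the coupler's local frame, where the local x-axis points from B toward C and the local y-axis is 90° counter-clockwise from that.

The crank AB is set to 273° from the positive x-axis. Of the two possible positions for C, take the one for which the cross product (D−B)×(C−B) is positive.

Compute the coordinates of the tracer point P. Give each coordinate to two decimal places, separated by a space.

0.53 -6.34

A=(0,0), D=(9.00,0)
B = A + 3.00·(cos273°, sin273°) = (0.1570, -2.9959)
|BD| = 9.3367
circle(B,6.00) ∩ circle(D,8.00): a=3.1689, h=5.0949
  candidates: C₊=(1.5235,2.8464) cross=47.570; C₋=(4.7931,-6.8046) cross=-47.570
  mode + wants cross > 0 → take C=(1.5235,2.8464) (cross=47.570)
ex = (C−B)/|BC| = (0.2278,0.9737); ey = (-0.9737,0.2278)
P = B + -3.17·ex + -1.12·ey = (0.5256,-6.3377)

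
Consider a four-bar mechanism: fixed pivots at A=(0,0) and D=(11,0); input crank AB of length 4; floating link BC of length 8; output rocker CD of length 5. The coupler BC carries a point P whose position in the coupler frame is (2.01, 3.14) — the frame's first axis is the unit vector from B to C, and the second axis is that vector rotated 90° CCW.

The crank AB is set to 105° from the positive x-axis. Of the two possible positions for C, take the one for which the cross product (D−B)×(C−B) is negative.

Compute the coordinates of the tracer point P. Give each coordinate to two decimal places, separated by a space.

A=(0,0), D=(11.00,0)
B = A + 4.00·(cos105°, sin105°) = (-1.0353, 3.8637)
|BD| = 12.6403
circle(B,8.00) ∩ circle(D,5.00): a=7.8628, h=1.4752
  candidates: C₊=(6.9021,2.8649) cross=18.646; C₋=(6.0003,0.0557) cross=-18.646
  mode - wants cross < 0 → take C=(6.0003,0.0557) (cross=-18.646)
ex = (C−B)/|BC| = (0.8794,-0.4760); ey = (0.4760,0.8794)
P = B + 2.01·ex + 3.14·ey = (2.2270,5.6684)

2.23 5.67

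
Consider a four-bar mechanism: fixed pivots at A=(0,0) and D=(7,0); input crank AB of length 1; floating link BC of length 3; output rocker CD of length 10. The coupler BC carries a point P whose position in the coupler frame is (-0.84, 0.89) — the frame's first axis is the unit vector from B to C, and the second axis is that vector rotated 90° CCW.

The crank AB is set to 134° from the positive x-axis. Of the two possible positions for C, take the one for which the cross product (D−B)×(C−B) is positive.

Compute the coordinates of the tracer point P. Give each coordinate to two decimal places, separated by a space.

A=(0,0), D=(7.00,0)
B = A + 1.00·(cos134°, sin134°) = (-0.6947, 0.7193)
|BD| = 7.7282
circle(B,3.00) ∩ circle(D,10.00): a=-2.0234, h=2.2149
  candidates: C₊=(-2.5031,3.1130) cross=17.117; C₋=(-2.9155,-1.2976) cross=-17.117
  mode + wants cross > 0 → take C=(-2.5031,3.1130) (cross=17.117)
ex = (C−B)/|BC| = (-0.6028,0.7979); ey = (-0.7979,-0.6028)
P = B + -0.84·ex + 0.89·ey = (-0.8984,-0.4874)

-0.90 -0.49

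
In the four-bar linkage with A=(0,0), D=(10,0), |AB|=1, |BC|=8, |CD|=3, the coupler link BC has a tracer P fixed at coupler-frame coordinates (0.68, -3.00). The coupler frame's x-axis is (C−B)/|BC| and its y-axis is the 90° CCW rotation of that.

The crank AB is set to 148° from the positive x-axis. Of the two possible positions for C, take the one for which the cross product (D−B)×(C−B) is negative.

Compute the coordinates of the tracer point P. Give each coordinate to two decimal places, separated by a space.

A=(0,0), D=(10.00,0)
B = A + 1.00·(cos148°, sin148°) = (-0.8480, 0.5299)
|BD| = 10.8610
circle(B,8.00) ∩ circle(D,3.00): a=7.9625, h=0.7738
  candidates: C₊=(7.1427,0.9143) cross=8.404; C₋=(7.0672,-0.6314) cross=-8.404
  mode - wants cross < 0 → take C=(7.0672,-0.6314) (cross=-8.404)
ex = (C−B)/|BC| = (0.9894,-0.1452); ey = (0.1452,0.9894)
P = B + 0.68·ex + -3.00·ey = (-0.6108,-2.5370)

-0.61 -2.54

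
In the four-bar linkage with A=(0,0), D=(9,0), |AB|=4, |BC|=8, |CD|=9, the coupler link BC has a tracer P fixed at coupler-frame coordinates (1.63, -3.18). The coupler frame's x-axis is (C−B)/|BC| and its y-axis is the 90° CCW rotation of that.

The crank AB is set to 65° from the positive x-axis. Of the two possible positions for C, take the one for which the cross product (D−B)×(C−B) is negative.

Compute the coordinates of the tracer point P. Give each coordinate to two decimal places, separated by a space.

-1.60 2.22

A=(0,0), D=(9.00,0)
B = A + 4.00·(cos65°, sin65°) = (1.6905, 3.6252)
|BD| = 8.1591
circle(B,8.00) ∩ circle(D,9.00): a=3.0378, h=7.4008
  candidates: C₊=(7.7002,8.9056) cross=60.384; C₋=(1.1236,-4.3547) cross=-60.384
  mode - wants cross < 0 → take C=(1.1236,-4.3547) (cross=-60.384)
ex = (C−B)/|BC| = (-0.0709,-0.9975); ey = (0.9975,-0.0709)
P = B + 1.63·ex + -3.18·ey = (-1.5970,2.2246)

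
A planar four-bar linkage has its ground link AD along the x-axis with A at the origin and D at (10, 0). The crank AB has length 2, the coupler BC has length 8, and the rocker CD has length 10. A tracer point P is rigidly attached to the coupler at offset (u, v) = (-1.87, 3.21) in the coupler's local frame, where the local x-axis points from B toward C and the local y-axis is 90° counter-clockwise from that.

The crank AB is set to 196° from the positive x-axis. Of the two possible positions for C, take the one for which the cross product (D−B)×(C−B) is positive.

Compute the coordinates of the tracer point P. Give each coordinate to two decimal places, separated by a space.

A=(0,0), D=(10.00,0)
B = A + 2.00·(cos196°, sin196°) = (-1.9225, -0.5513)
|BD| = 11.9353
circle(B,8.00) ∩ circle(D,10.00): a=4.4595, h=6.6418
  candidates: C₊=(2.2254,6.2894) cross=79.271; C₋=(2.8390,-6.9800) cross=-79.271
  mode + wants cross > 0 → take C=(2.2254,6.2894) (cross=79.271)
ex = (C−B)/|BC| = (0.5185,0.8551); ey = (-0.8551,0.5185)
P = B + -1.87·ex + 3.21·ey = (-5.6369,-0.4859)

-5.64 -0.49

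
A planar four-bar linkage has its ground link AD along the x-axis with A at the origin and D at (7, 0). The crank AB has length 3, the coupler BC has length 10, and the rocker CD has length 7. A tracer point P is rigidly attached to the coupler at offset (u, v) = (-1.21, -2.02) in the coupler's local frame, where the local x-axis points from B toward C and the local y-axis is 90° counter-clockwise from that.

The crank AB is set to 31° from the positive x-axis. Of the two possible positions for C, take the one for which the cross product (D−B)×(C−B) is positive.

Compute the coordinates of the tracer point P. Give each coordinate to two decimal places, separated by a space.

2.11 -0.76

A=(0,0), D=(7.00,0)
B = A + 3.00·(cos31°, sin31°) = (2.5715, 1.5451)
|BD| = 4.6903
circle(B,10.00) ∩ circle(D,7.00): a=7.7819, h=6.2803
  candidates: C₊=(11.9879,4.9113) cross=29.456; C₋=(7.8501,-6.9482) cross=-29.456
  mode + wants cross > 0 → take C=(11.9879,4.9113) (cross=29.456)
ex = (C−B)/|BC| = (0.9416,0.3366); ey = (-0.3366,0.9416)
P = B + -1.21·ex + -2.02·ey = (2.1121,-0.7643)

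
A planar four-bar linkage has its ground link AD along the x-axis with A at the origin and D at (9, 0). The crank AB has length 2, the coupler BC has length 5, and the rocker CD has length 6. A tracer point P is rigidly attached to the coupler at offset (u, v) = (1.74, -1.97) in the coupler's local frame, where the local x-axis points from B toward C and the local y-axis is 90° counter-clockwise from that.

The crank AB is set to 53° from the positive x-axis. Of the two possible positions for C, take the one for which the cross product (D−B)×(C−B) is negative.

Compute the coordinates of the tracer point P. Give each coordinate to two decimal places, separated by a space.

A=(0,0), D=(9.00,0)
B = A + 2.00·(cos53°, sin53°) = (1.2036, 1.5973)
|BD| = 7.9583
circle(B,5.00) ∩ circle(D,6.00): a=3.2881, h=3.7668
  candidates: C₊=(5.1808,4.6275) cross=29.977; C₋=(3.6688,-2.7528) cross=-29.977
  mode - wants cross < 0 → take C=(3.6688,-2.7528) (cross=-29.977)
ex = (C−B)/|BC| = (0.4930,-0.8700); ey = (0.8700,0.4930)
P = B + 1.74·ex + -1.97·ey = (0.3476,-0.8878)

0.35 -0.89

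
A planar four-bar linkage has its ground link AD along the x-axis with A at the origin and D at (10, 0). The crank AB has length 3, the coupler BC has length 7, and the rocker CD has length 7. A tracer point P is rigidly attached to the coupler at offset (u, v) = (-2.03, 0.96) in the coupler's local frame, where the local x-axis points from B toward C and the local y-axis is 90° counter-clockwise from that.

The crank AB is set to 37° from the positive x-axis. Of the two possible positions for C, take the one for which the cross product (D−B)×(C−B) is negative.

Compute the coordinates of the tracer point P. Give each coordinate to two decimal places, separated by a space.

A=(0,0), D=(10.00,0)
B = A + 3.00·(cos37°, sin37°) = (2.3959, 1.8054)
|BD| = 7.8155
circle(B,7.00) ∩ circle(D,7.00): a=3.9077, h=5.8077
  candidates: C₊=(7.5396,6.5533) cross=45.390; C₋=(4.8563,-4.7479) cross=-45.390
  mode - wants cross < 0 → take C=(4.8563,-4.7479) (cross=-45.390)
ex = (C−B)/|BC| = (0.3515,-0.9362); ey = (0.9362,0.3515)
P = B + -2.03·ex + 0.96·ey = (2.5811,4.0433)

2.58 4.04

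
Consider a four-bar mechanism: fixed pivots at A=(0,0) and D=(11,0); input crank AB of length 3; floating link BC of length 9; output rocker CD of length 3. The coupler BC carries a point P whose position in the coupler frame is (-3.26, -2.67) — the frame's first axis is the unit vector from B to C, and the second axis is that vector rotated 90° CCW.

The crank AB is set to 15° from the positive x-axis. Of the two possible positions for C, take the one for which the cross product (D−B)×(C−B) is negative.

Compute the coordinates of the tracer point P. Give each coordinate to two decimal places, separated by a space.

-1.18 -0.28

A=(0,0), D=(11.00,0)
B = A + 3.00·(cos15°, sin15°) = (2.8978, 0.7765)
|BD| = 8.1393
circle(B,9.00) ∩ circle(D,3.00): a=8.4926, h=2.9791
  candidates: C₊=(11.6359,2.9318) cross=24.248; C₋=(11.0675,-2.9992) cross=-24.248
  mode - wants cross < 0 → take C=(11.0675,-2.9992) (cross=-24.248)
ex = (C−B)/|BC| = (0.9077,-0.4195); ey = (0.4195,0.9077)
P = B + -3.26·ex + -2.67·ey = (-1.1816,-0.2796)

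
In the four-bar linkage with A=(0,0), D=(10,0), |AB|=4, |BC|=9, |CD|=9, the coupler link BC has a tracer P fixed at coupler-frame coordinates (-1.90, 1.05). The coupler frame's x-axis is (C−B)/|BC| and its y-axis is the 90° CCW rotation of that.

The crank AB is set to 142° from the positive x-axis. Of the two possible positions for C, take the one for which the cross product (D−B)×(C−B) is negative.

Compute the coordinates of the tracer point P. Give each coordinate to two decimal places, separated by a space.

-3.47 4.61

A=(0,0), D=(10.00,0)
B = A + 4.00·(cos142°, sin142°) = (-3.1520, 2.4626)
|BD| = 13.3806
circle(B,9.00) ∩ circle(D,9.00): a=6.6903, h=6.0199
  candidates: C₊=(4.5319,7.1484) cross=80.551; C₋=(2.3160,-4.6858) cross=-80.551
  mode - wants cross < 0 → take C=(2.3160,-4.6858) (cross=-80.551)
ex = (C−B)/|BC| = (0.6076,-0.7943); ey = (0.7943,0.6076)
P = B + -1.90·ex + 1.05·ey = (-3.4724,4.6097)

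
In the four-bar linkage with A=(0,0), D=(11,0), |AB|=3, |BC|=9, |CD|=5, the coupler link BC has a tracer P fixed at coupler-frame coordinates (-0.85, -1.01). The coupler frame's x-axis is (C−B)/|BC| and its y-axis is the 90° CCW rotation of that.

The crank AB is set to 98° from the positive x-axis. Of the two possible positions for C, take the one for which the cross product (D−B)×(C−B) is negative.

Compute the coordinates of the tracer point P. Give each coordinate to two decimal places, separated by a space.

A=(0,0), D=(11.00,0)
B = A + 3.00·(cos98°, sin98°) = (-0.4175, 2.9708)
|BD| = 11.7977
circle(B,9.00) ∩ circle(D,5.00): a=8.2722, h=3.5455
  candidates: C₊=(8.4809,4.3191) cross=41.829; C₋=(6.6953,-2.5435) cross=-41.829
  mode - wants cross < 0 → take C=(6.6953,-2.5435) (cross=-41.829)
ex = (C−B)/|BC| = (0.7903,-0.6127); ey = (0.6127,0.7903)
P = B + -0.85·ex + -1.01·ey = (-1.7081,2.6934)

-1.71 2.69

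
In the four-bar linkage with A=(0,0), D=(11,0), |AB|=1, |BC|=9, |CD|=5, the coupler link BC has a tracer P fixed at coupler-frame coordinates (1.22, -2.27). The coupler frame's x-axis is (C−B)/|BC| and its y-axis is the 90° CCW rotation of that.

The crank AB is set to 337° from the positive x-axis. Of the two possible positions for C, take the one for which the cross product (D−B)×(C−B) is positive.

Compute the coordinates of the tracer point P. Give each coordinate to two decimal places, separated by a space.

A=(0,0), D=(11.00,0)
B = A + 1.00·(cos337°, sin337°) = (0.9205, -0.3907)
|BD| = 10.0871
circle(B,9.00) ∩ circle(D,5.00): a=7.8194, h=4.4562
  candidates: C₊=(8.5614,4.3650) cross=44.950; C₋=(8.9066,-4.5407) cross=-44.950
  mode + wants cross > 0 → take C=(8.5614,4.3650) (cross=44.950)
ex = (C−B)/|BC| = (0.8490,0.5284); ey = (-0.5284,0.8490)
P = B + 1.22·ex + -2.27·ey = (3.1558,-1.6733)

3.16 -1.67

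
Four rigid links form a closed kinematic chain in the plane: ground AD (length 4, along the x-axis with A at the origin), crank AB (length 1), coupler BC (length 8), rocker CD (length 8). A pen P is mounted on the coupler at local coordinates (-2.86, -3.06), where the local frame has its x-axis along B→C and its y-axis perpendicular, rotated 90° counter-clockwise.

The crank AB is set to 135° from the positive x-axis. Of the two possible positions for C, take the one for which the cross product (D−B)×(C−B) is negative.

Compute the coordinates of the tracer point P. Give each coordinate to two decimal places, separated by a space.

A=(0,0), D=(4.00,0)
B = A + 1.00·(cos135°, sin135°) = (-0.7071, 0.7071)
|BD| = 4.7599
circle(B,8.00) ∩ circle(D,8.00): a=2.3800, h=7.6378
  candidates: C₊=(2.7811,7.9066) cross=36.355; C₋=(0.5118,-7.1995) cross=-36.355
  mode - wants cross < 0 → take C=(0.5118,-7.1995) (cross=-36.355)
ex = (C−B)/|BC| = (0.1524,-0.9883); ey = (0.9883,0.1524)
P = B + -2.86·ex + -3.06·ey = (-4.1671,3.0675)

-4.17 3.07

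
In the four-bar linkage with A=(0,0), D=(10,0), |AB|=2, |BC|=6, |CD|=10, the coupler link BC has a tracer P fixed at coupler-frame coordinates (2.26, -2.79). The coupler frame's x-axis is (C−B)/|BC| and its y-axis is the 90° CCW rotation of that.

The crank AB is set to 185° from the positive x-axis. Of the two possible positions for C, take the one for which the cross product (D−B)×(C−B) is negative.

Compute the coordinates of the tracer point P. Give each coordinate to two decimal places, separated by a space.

-3.01 -3.62

A=(0,0), D=(10.00,0)
B = A + 2.00·(cos185°, sin185°) = (-1.9924, -0.1743)
|BD| = 11.9937
circle(B,6.00) ∩ circle(D,10.00): a=3.3288, h=4.9919
  candidates: C₊=(1.2635,4.8655) cross=59.872; C₋=(1.4086,-5.1173) cross=-59.872
  mode - wants cross < 0 → take C=(1.4086,-5.1173) (cross=-59.872)
ex = (C−B)/|BC| = (0.5668,-0.8238); ey = (0.8238,0.5668)
P = B + 2.26·ex + -2.79·ey = (-3.0099,-3.6176)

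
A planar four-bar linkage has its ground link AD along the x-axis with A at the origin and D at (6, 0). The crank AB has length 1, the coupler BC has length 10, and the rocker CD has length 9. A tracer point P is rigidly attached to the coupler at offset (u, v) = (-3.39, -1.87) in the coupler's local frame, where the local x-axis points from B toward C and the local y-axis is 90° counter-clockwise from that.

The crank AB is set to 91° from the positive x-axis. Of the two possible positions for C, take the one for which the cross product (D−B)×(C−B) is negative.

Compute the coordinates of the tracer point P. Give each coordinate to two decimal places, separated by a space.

-2.84 3.65

A=(0,0), D=(6.00,0)
B = A + 1.00·(cos91°, sin91°) = (-0.0175, 0.9998)
|BD| = 6.1000
circle(B,10.00) ∩ circle(D,9.00): a=4.6074, h=8.8754
  candidates: C₊=(5.9824,9.0000) cross=54.139; C₋=(3.0728,-8.5107) cross=-54.139
  mode - wants cross < 0 → take C=(3.0728,-8.5107) (cross=-54.139)
ex = (C−B)/|BC| = (0.3090,-0.9511); ey = (0.9511,0.3090)
P = B + -3.39·ex + -1.87·ey = (-2.8435,3.6460)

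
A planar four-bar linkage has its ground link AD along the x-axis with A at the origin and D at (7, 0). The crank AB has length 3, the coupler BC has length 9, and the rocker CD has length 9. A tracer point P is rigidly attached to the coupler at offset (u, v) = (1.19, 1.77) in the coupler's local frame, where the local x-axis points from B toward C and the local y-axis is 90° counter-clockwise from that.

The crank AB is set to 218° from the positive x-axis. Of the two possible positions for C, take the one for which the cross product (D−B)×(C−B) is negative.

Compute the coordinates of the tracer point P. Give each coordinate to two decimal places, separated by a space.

A=(0,0), D=(7.00,0)
B = A + 3.00·(cos218°, sin218°) = (-2.3640, -1.8470)
|BD| = 9.5444
circle(B,9.00) ∩ circle(D,9.00): a=4.7722, h=7.6306
  candidates: C₊=(0.8414,6.5629) cross=72.830; C₋=(3.7946,-8.4098) cross=-72.830
  mode - wants cross < 0 → take C=(3.7946,-8.4098) (cross=-72.830)
ex = (C−B)/|BC| = (0.6843,-0.7292); ey = (0.7292,0.6843)
P = B + 1.19·ex + 1.77·ey = (-0.2590,-1.5035)

-0.26 -1.50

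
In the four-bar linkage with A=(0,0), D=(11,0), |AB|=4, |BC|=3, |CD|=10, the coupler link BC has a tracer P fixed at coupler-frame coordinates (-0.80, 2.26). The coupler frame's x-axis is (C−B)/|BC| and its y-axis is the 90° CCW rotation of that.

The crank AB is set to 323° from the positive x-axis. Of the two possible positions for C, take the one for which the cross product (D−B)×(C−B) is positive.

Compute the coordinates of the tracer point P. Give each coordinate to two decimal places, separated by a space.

2.23 -4.60

A=(0,0), D=(11.00,0)
B = A + 4.00·(cos323°, sin323°) = (3.1945, -2.4073)
|BD| = 8.1682
circle(B,3.00) ∩ circle(D,10.00): a=-1.4862, h=2.6060
  candidates: C₊=(1.0063,-0.3550) cross=21.286; C₋=(2.5423,-5.3355) cross=-21.286
  mode + wants cross > 0 → take C=(1.0063,-0.3550) (cross=21.286)
ex = (C−B)/|BC| = (-0.7294,0.6841); ey = (-0.6841,-0.7294)
P = B + -0.80·ex + 2.26·ey = (2.2321,-4.6030)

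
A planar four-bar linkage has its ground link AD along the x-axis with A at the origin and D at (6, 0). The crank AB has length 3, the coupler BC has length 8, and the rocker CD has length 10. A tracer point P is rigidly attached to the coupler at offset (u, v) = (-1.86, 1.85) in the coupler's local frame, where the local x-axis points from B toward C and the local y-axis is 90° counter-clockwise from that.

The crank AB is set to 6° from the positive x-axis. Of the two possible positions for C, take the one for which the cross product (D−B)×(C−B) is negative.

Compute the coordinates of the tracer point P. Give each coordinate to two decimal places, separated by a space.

A=(0,0), D=(6.00,0)
B = A + 3.00·(cos6°, sin6°) = (2.9836, 0.3136)
|BD| = 3.0327
circle(B,8.00) ∩ circle(D,10.00): a=-4.4190, h=6.6688
  candidates: C₊=(-0.7222,7.4035) cross=20.224; C₋=(-2.1013,-5.8625) cross=-20.224
  mode - wants cross < 0 → take C=(-2.1013,-5.8625) (cross=-20.224)
ex = (C−B)/|BC| = (-0.6356,-0.7720); ey = (0.7720,-0.6356)
P = B + -1.86·ex + 1.85·ey = (5.5940,0.5737)

5.59 0.57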